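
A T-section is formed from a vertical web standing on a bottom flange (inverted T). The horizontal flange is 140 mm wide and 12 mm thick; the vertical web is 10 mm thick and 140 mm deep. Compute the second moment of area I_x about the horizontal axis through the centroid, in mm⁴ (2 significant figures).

Treat the section as a set of non-overlapping primitives; coordinates are from the bounding-box lower-left.
Flange: 140 × 12, A = 1 680 mm², y = 6 mm, Ī = 20 160 mm⁴.
Web: 10 × 140, A = 1 400 mm², y = 82 mm, Ī = 2 286 667 mm⁴.
Centroid: ȳ = ΣA·y / ΣA = 40.55 mm.
Transfer each piece to the horizontal axis through the centroid using Ī + A·d² with d = y − 40.55:
  flange: d = -34.55 mm → contributes +2 025 053 mm⁴
  web: d = 41.45 mm → contributes +4 692 538 mm⁴
Total I = 6 717 590 mm⁴.

I_x ≈ 6.7 × 10⁶ mm⁴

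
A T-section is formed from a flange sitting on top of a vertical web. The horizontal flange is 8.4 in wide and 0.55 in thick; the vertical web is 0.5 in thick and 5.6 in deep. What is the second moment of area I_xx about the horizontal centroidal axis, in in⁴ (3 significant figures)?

I_xx ≈ 23.9 in⁴

Split into non-overlapping primitives; take the origin at the lower-left of the bounding box.
Flange: 8.4 × 0.55, A = 4.62 in², y = 5.875 in, Ī = 0.11646 in⁴.
Web: 0.5 × 5.6, A = 2.8 in², y = 2.8 in, Ī = 7.3173 in⁴.
Centroid: ȳ = ΣA·y / ΣA = 4.7146 in.
Transfer each piece to the horizontal centroidal axis using Ī + A·d² with d = y − 4.7146:
  flange: d = 1.1604 in → contributes +6.3372 in⁴
  web: d = -1.9146 in → contributes +17.582 in⁴
Total I = 23.919 in⁴.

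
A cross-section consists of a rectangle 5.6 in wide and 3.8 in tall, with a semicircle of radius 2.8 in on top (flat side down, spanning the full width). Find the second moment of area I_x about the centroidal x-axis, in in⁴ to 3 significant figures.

I_x ≈ 107 in⁴

Break the section into simple shapes (no overlaps), measuring from the bottom-left corner of the bounding box.
Rectangular body: 5.6 × 3.8, A = 21.28 in², y = 1.9 in, Ī = 25.607 in⁴.
Semicircular cap: semicircle r = 2.8, A = 12.315 in², y = 4.9884 in, Ī = 6.7463 in⁴.
Centroid: ȳ = ΣA·y / ΣA = 3.0321 in.
Transfer each piece to the centroidal x-axis using Ī + A·d² with d = y − 3.0321:
  rectangular body: d = -1.1321 in → contributes +52.881 in⁴
  semicircular cap: d = 1.9562 in → contributes +53.875 in⁴
Total I = 106.76 in⁴.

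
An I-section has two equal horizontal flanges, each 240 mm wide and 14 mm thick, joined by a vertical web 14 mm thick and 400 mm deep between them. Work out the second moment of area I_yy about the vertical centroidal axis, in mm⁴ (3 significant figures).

I_yy ≈ 3.23 × 10⁷ mm⁴

Decompose the section into non-overlapping parts with the origin at the bottom-left of its bounding rectangle.
Bottom flange: 240 × 14, A = 3 360 mm², x = 120 mm, Ī = 16 128 000 mm⁴.
Web: 14 × 400, A = 5 600 mm², x = 120 mm, Ī = 91 467 mm⁴.
Top flange: 240 × 14, A = 3 360 mm², x = 120 mm, Ī = 16 128 000 mm⁴.
By symmetry the centroid is at mid-width, x̄ = 120 mm.
All pieces are centred on the vertical centroidal axis, so I = ΣĪ = 32 347 467 mm⁴.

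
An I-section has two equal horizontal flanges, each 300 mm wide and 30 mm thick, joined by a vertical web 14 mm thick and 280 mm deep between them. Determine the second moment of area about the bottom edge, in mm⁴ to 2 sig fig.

Split into non-overlapping primitives; take the origin at the lower-left of the bounding box.
Bottom flange: 300 × 30, A = 9 000 mm², y = 15 mm, Ī = 675 000 mm⁴.
Web: 14 × 280, A = 3 920 mm², y = 170 mm, Ī = 25 610 667 mm⁴.
Top flange: 300 × 30, A = 9 000 mm², y = 325 mm, Ī = 675 000 mm⁴.
Transfer each piece to the base of the section using Ī + A·d² with d = y − 0:
  bottom flange: d = 15 mm → contributes +2 700 000 mm⁴
  web: d = 170 mm → contributes +138 898 667 mm⁴
  top flange: d = 325 mm → contributes +951 300 000 mm⁴
Total I = 1 092 898 667 mm⁴.

I_base ≈ 1.1 × 10⁹ mm⁴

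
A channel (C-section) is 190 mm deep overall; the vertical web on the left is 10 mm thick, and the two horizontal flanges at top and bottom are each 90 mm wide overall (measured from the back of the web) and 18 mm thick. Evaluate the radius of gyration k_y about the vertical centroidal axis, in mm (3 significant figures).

Split into non-overlapping primitives; take the origin at the lower-left of the bounding box.
Web: 10 × 190, A = 1 900 mm², x = 5 mm, Ī = 15 833 mm⁴.
Top flange (beyond web): 80 × 18, A = 1 440 mm², x = 50 mm, Ī = 768 000 mm⁴.
Bottom flange (beyond web): 80 × 18, A = 1 440 mm², x = 50 mm, Ī = 768 000 mm⁴.
Centroid: x̄ = ΣA·x / ΣA = 32.113 mm.
Transfer each piece to the vertical centroidal axis using Ī + A·d² with d = x − 32.113:
  web: d = -27.113 mm → contributes +1 412 548 mm⁴
  top flange (beyond web): d = 17.887 mm → contributes +1 228 722 mm⁴
  bottom flange (beyond web): d = 17.887 mm → contributes +1 228 722 mm⁴
Total I = 3 869 992 mm⁴.
Radius of gyration: k = √(I/A) = √(3 869 992 / 4 780) = 28.454 mm.

k_y ≈ 28.5 mm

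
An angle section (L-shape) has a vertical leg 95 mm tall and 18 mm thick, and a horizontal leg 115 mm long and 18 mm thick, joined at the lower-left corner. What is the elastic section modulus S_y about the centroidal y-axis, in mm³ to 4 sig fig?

Treat the section as a set of non-overlapping primitives; coordinates are from the bounding-box lower-left.
Vertical leg: 18 × 95, A = 1 710 mm², x = 9 mm, Ī = 46 170 mm⁴.
Horizontal leg (remainder): 97 × 18, A = 1 746 mm², x = 66.5 mm, Ī = 1 369 010 mm⁴.
Centroid: x̄ = ΣA·x / ΣA = 38.0495 mm.
Transfer each piece to the centroidal y-axis using Ī + A·d² with d = x − 38.0495:
  vertical leg: d = -29.0495 mm → contributes +1 489 192 mm⁴
  horizontal leg (remainder): d = 28.4505 mm → contributes +2 782 278 mm⁴
Total I = 4 271 470 mm⁴.
Extreme fibre distance c = 76.9505 mm; S = I/c = 55509.3 mm³.

S_y ≈ 5.551 × 10⁴ mm³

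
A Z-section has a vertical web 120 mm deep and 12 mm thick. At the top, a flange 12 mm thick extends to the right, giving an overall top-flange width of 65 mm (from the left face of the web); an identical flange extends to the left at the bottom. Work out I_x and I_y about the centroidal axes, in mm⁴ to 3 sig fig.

I_x ≈ 5.45 × 10⁶ mm⁴, I_y ≈ 1.66 × 10⁶ mm⁴

Decompose the section into non-overlapping parts with the origin at the bottom-left of its bounding rectangle.
Web: 12 × 120, A = 1 440 mm², y = 60 mm, Ī = 1 728 000 mm⁴.
Top flange (beyond web): 53 × 12, A = 636 mm², y = 114 mm, Ī = 7 632 mm⁴.
Bottom flange (beyond web): 53 × 12, A = 636 mm², y = 6 mm, Ī = 7 632 mm⁴.
Centroid: ȳ = ΣA·y / ΣA = 60 mm.
Transfer each piece to the centroidal x-axis using Ī + A·d² with d = y − 60:
  web: d = 0 mm → contributes +1 728 000 mm⁴
  top flange (beyond web): d = 54 mm → contributes +1 862 208 mm⁴
  bottom flange (beyond web): d = -54 mm → contributes +1 862 208 mm⁴
Total I = 5 452 416 mm⁴.
For the y-axis: x̄ = 59 mm.
Repeating about the centroidal y-axis gives I_y = 1 658 584 mm⁴.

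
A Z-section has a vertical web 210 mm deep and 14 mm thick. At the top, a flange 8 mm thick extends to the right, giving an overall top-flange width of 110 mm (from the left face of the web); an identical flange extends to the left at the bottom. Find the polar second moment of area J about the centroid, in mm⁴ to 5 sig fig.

J ≈ 3.2355 × 10⁷ mm⁴

Treat the section as a set of non-overlapping primitives; coordinates are from the bounding-box lower-left.
Web: 14 × 210, A = 2 940 mm², y = 105 mm, Ī = 10 804 500 mm⁴.
Top flange (beyond web): 96 × 8, A = 768 mm², y = 206 mm, Ī = 4 096 mm⁴.
Bottom flange (beyond web): 96 × 8, A = 768 mm², y = 4 mm, Ī = 4 096 mm⁴.
Centroid: ȳ = ΣA·y / ΣA = 105 mm.
Transfer each piece to the centroidal x-axis using Ī + A·d² with d = y − 105:
  web: d = 0 mm → contributes +10 804 500 mm⁴
  top flange (beyond web): d = 101 mm → contributes +7 838 464 mm⁴
  bottom flange (beyond web): d = -101 mm → contributes +7 838 464 mm⁴
Total I = 26 481 428 mm⁴.
For the y-axis: x̄ = 103 mm.
Repeating about the centroidal y-axis gives I_y = 5 874 068 mm⁴.
Polar second moment: J = I_x + I_y = 32 355 496 mm⁴.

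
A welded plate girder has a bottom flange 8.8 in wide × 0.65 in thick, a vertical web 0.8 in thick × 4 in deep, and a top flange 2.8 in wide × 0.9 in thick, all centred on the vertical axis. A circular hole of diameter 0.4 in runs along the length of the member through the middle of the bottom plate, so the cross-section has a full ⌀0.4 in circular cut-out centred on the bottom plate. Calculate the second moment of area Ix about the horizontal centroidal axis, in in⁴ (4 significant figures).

Split into non-overlapping primitives; take the origin at the lower-left of the bounding box.
Bottom plate: 8.8 × 0.65, A = 5.72 in², y = 0.325 in, Ī = 0.201392 in⁴.
Web plate: 0.8 × 4, A = 3.2 in², y = 2.65 in, Ī = 4.26667 in⁴.
Top plate: 2.8 × 0.9, A = 2.52 in², y = 5.1 in, Ī = 0.1701 in⁴.
Hole (subtracted): ⌀0.4, A = 0.125664 in², y = 0.325 in, Ī = 0.00125664 in⁴.
Centroid: ȳ = ΣA·y / ΣA = 2.04609 in.
Transfer each piece to the horizontal centroidal axis using Ī + A·d² with d = y − 2.04609:
  bottom plate: d = -1.72109 in → contributes +17.1449 in⁴
  web plate: d = 0.603909 in → contributes +5.43373 in⁴
  top plate: d = 3.05391 in → contributes +23.6725 in⁴
  hole: d = -1.72109 in → contributes −0.373492 in⁴
Total I = 45.8777 in⁴.

Ix ≈ 45.88 in⁴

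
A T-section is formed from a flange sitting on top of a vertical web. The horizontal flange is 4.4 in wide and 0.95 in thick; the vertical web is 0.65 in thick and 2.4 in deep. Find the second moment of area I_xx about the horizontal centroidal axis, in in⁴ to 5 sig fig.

I_xx ≈ 4.2504 in⁴

Break the section into simple shapes (no overlaps), measuring from the bottom-left corner of the bounding box.
Flange: 4.4 × 0.95, A = 4.18 in², y = 2.875 in, Ī = 0.3143708 in⁴.
Web: 0.65 × 2.4, A = 1.56 in², y = 1.2 in, Ī = 0.7488 in⁴.
Centroid: ȳ = ΣA·y / ΣA = 2.419774 in.
Transfer each piece to the horizontal centroidal axis using Ī + A·d² with d = y − 2.419774:
  flange: d = 0.4552265 in → contributes +1.180597 in⁴
  web: d = -1.219774 in → contributes +3.069842 in⁴
Total I = 4.250439 in⁴.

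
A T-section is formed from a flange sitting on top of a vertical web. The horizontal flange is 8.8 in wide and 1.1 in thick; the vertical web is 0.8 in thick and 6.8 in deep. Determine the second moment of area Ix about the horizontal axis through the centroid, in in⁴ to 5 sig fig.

Ix ≈ 76.278 in⁴

Decompose the section into non-overlapping parts with the origin at the bottom-left of its bounding rectangle.
Flange: 8.8 × 1.1, A = 9.68 in², y = 7.35 in, Ī = 0.9760667 in⁴.
Web: 0.8 × 6.8, A = 5.44 in², y = 3.4 in, Ī = 20.96213 in⁴.
Centroid: ȳ = ΣA·y / ΣA = 5.928836 in.
Transfer each piece to the horizontal axis through the centroid using Ī + A·d² with d = y − 5.928836:
  flange: d = 1.421164 in → contributes +20.52683 in⁴
  web: d = -2.528836 in → contributes +55.751 in⁴
Total I = 76.27783 in⁴.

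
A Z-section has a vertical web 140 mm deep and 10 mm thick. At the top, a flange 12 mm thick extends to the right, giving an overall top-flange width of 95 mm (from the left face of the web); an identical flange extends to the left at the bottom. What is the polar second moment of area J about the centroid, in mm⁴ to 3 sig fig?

J ≈ 1.65 × 10⁷ mm⁴

Decompose the section into non-overlapping parts with the origin at the bottom-left of its bounding rectangle.
Web: 10 × 140, A = 1 400 mm², y = 70 mm, Ī = 2 286 667 mm⁴.
Top flange (beyond web): 85 × 12, A = 1 020 mm², y = 134 mm, Ī = 12 240 mm⁴.
Bottom flange (beyond web): 85 × 12, A = 1 020 mm², y = 6 mm, Ī = 12 240 mm⁴.
Centroid: ȳ = ΣA·y / ΣA = 70 mm.
Transfer each piece to the centroidal x-axis using Ī + A·d² with d = y − 70:
  web: d = 0 mm → contributes +2 286 667 mm⁴
  top flange (beyond web): d = 64 mm → contributes +4 190 160 mm⁴
  bottom flange (beyond web): d = -64 mm → contributes +4 190 160 mm⁴
Total I = 10 666 987 mm⁴.
For the y-axis: x̄ = 90 mm.
Repeating about the centroidal y-axis gives I_y = 5 842 667 mm⁴.
Polar second moment: J = I_x + I_y = 16 509 653 mm⁴.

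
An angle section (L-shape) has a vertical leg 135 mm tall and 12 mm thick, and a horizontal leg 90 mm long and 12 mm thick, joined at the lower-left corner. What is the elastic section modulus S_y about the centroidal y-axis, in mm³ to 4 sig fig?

S_y ≈ 2.511 × 10⁴ mm³

Break the section into simple shapes (no overlaps), measuring from the bottom-left corner of the bounding box.
Vertical leg: 12 × 135, A = 1 620 mm², x = 6 mm, Ī = 19 440 mm⁴.
Horizontal leg (remainder): 78 × 12, A = 936 mm², x = 51 mm, Ī = 474 552 mm⁴.
Centroid: x̄ = ΣA·x / ΣA = 22.4789 mm.
Transfer each piece to the centroidal y-axis using Ī + A·d² with d = x − 22.4789:
  vertical leg: d = -16.4789 mm → contributes +459 356 mm⁴
  horizontal leg (remainder): d = 28.5211 mm → contributes +1 235 946 mm⁴
Total I = 1 695 302 mm⁴.
Extreme fibre distance c = 67.5211 mm; S = I/c = 25107.7 mm³.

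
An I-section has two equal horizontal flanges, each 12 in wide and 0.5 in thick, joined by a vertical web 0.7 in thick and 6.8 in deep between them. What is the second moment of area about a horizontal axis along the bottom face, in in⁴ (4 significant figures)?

Split into non-overlapping primitives; take the origin at the lower-left of the bounding box.
Bottom flange: 12 × 0.5, A = 6 in², y = 0.25 in, Ī = 0.125 in⁴.
Web: 0.7 × 6.8, A = 4.76 in², y = 3.9 in, Ī = 18.3419 in⁴.
Top flange: 12 × 0.5, A = 6 in², y = 7.55 in, Ī = 0.125 in⁴.
Transfer each piece to the base of the section using Ī + A·d² with d = y − 0:
  bottom flange: d = 0.25 in → contributes +0.5 in⁴
  web: d = 3.9 in → contributes +90.7415 in⁴
  top flange: d = 7.55 in → contributes +342.14 in⁴
Total I = 433.381 in⁴.

I_base ≈ 433.4 in⁴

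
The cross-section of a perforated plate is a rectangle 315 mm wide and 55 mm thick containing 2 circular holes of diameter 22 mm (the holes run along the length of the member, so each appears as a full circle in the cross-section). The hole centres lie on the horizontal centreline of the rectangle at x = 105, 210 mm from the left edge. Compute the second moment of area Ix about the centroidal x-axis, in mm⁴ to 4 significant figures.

Treat the section as a set of non-overlapping primitives; coordinates are from the bounding-box lower-left.
Plate: 315 × 55, A = 17 325 mm², y = 27.5 mm, Ī = 4 367 344 mm⁴.
Hole 1 (subtracted): ⌀22, A = 380.133 mm², y = 27.5 mm, Ī = 11 499 mm⁴.
Hole 2 (subtracted): ⌀22, A = 380.133 mm², y = 27.5 mm, Ī = 11 499 mm⁴.
By symmetry the centroid is at mid-height, ȳ = 27.5 mm.
All pieces are centred on the centroidal x-axis, so I = ΣĪ (holes subtracted) = 4 344 346 mm⁴.

Ix ≈ 4.344 × 10⁶ mm⁴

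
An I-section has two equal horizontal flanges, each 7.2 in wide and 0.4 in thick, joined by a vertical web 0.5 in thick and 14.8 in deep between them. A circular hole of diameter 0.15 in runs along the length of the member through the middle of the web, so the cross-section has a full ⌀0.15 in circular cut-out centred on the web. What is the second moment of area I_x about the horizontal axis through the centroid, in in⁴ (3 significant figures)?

I_x ≈ 468 in⁴

Treat the section as a set of non-overlapping primitives; coordinates are from the bounding-box lower-left.
Bottom flange: 7.2 × 0.4, A = 2.88 in², y = 0.2 in, Ī = 0.0384 in⁴.
Web: 0.5 × 14.8, A = 7.4 in², y = 7.8 in, Ī = 135.07 in⁴.
Top flange: 7.2 × 0.4, A = 2.88 in², y = 15.4 in, Ī = 0.0384 in⁴.
Hole (subtracted): ⌀0.15, A = 0.017671 in², y = 7.8 in, Ī = 0.00002485 in⁴.
By symmetry the centroid is at mid-height, ȳ = 7.8 in.
Transfer each piece to the horizontal axis through the centroid using Ī + A·d² with d = y − 7.8:
  bottom flange: d = -7.6 in → contributes +166.39 in⁴
  web: d = 0 in → contributes +135.07 in⁴
  top flange: d = 7.6 in → contributes +166.39 in⁴
  hole: d = 0 in → contributes −0.00002485 in⁴
Total I = 467.85 in⁴.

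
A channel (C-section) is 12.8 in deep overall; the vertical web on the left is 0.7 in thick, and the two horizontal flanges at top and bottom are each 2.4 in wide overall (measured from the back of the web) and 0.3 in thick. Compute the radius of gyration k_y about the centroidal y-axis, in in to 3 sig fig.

k_y ≈ 0.440 in

Break the section into simple shapes (no overlaps), measuring from the bottom-left corner of the bounding box.
Web: 0.7 × 12.8, A = 8.96 in², x = 0.35 in, Ī = 0.36587 in⁴.
Top flange (beyond web): 1.7 × 0.3, A = 0.51 in², x = 1.55 in, Ī = 0.12283 in⁴.
Bottom flange (beyond web): 1.7 × 0.3, A = 0.51 in², x = 1.55 in, Ī = 0.12283 in⁴.
Centroid: x̄ = ΣA·x / ΣA = 0.47265 in.
Transfer each piece to the centroidal y-axis using Ī + A·d² with d = x − 0.47265:
  web: d = -0.12265 in → contributes +0.50064 in⁴
  top flange (beyond web): d = 1.0774 in → contributes +0.71478 in⁴
  bottom flange (beyond web): d = 1.0774 in → contributes +0.71478 in⁴
Total I = 1.9302 in⁴.
Radius of gyration: k = √(I/A) = √(1.9302 / 9.98) = 0.43978 in.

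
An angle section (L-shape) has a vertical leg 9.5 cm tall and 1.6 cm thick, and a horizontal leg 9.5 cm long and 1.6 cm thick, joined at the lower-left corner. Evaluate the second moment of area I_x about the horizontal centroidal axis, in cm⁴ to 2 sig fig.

I_x ≈ 220 cm⁴

Split into non-overlapping primitives; take the origin at the lower-left of the bounding box.
Vertical leg: 1.6 × 9.5, A = 15.2 cm², y = 4.75 cm, Ī = 114.3 cm⁴.
Horizontal leg (remainder): 7.9 × 1.6, A = 12.64 cm², y = 0.8 cm, Ī = 2.697 cm⁴.
Centroid: ȳ = ΣA·y / ΣA = 2.957 cm.
Transfer each piece to the horizontal centroidal axis using Ī + A·d² with d = y − 2.957:
  vertical leg: d = 1.793 cm → contributes +163.2 cm⁴
  horizontal leg (remainder): d = -2.157 cm → contributes +61.48 cm⁴
Total I = 224.7 cm⁴.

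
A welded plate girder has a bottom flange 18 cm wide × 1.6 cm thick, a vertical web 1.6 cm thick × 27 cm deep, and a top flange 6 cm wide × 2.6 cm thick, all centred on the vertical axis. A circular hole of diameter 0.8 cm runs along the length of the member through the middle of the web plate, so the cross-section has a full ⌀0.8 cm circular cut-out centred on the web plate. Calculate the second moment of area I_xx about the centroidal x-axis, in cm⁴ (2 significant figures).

I_xx ≈ 1.2 × 10⁴ cm⁴

Break the section into simple shapes (no overlaps), measuring from the bottom-left corner of the bounding box.
Bottom plate: 18 × 1.6, A = 28.8 cm², y = 0.8 cm, Ī = 6.144 cm⁴.
Web plate: 1.6 × 27, A = 43.2 cm², y = 15.1 cm, Ī = 2 624 cm⁴.
Top plate: 6 × 2.6, A = 15.6 cm², y = 29.9 cm, Ī = 8.788 cm⁴.
Hole (subtracted): ⌀0.8, A = 0.5027 cm², y = 15.1 cm, Ī = 0.02011 cm⁴.
Centroid: ȳ = ΣA·y / ΣA = 13.02 cm.
Transfer each piece to the centroidal x-axis using Ī + A·d² with d = y − 13.02:
  bottom plate: d = -12.22 cm → contributes +4 308 cm⁴
  web plate: d = 2.078 cm → contributes +2 811 cm⁴
  top plate: d = 16.88 cm → contributes +4 453 cm⁴
  hole: d = 2.078 cm → contributes −2.19 cm⁴
Total I = 11 570 cm⁴.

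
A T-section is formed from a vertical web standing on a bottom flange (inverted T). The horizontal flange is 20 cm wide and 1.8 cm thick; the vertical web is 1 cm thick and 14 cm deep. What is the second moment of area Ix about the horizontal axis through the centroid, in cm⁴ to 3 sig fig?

Ix ≈ 867 cm⁴

Treat the section as a set of non-overlapping primitives; coordinates are from the bounding-box lower-left.
Flange: 20 × 1.8, A = 36 cm², y = 0.9 cm, Ī = 9.72 cm⁴.
Web: 1 × 14, A = 14 cm², y = 8.8 cm, Ī = 228.67 cm⁴.
Centroid: ȳ = ΣA·y / ΣA = 3.112 cm.
Transfer each piece to the horizontal axis through the centroid using Ī + A·d² with d = y − 3.112:
  flange: d = -2.212 cm → contributes +185.87 cm⁴
  web: d = 5.688 cm → contributes +681.61 cm⁴
Total I = 867.48 cm⁴.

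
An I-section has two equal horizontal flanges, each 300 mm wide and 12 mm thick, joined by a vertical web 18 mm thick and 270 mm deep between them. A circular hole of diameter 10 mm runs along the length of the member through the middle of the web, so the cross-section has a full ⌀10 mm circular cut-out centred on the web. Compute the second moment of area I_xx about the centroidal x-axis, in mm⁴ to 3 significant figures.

Split into non-overlapping primitives; take the origin at the lower-left of the bounding box.
Bottom flange: 300 × 12, A = 3 600 mm², y = 6 mm, Ī = 43 200 mm⁴.
Web: 18 × 270, A = 4 860 mm², y = 147 mm, Ī = 29 524 500 mm⁴.
Top flange: 300 × 12, A = 3 600 mm², y = 288 mm, Ī = 43 200 mm⁴.
Hole (subtracted): ⌀10, A = 78.54 mm², y = 147 mm, Ī = 490.87 mm⁴.
By symmetry the centroid is at mid-height, ȳ = 147 mm.
Transfer each piece to the centroidal x-axis using Ī + A·d² with d = y − 147:
  bottom flange: d = -141 mm → contributes +71 614 800 mm⁴
  web: d = 0 mm → contributes +29 524 500 mm⁴
  top flange: d = 141 mm → contributes +71 614 800 mm⁴
  hole: d = 0 mm → contributes −490.87 mm⁴
Total I = 172 753 609 mm⁴.

I_xx ≈ 1.73 × 10⁸ mm⁴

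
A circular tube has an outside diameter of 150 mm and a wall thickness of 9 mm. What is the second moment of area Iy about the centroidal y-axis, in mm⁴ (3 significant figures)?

Treat the section as a set of non-overlapping primitives; coordinates are from the bounding-box lower-left.
Outer circle: ⌀150, A = 17 671 mm², x = 75 mm, Ī = 24 850 489 mm⁴.
Bore (subtracted): ⌀132, A = 13 685 mm², x = 75 mm, Ī = 14 902 723 mm⁴.
By symmetry the centroid is at mid-width, x̄ = 75 mm.
All pieces are centred on the centroidal y-axis, so I = ΣĪ (holes subtracted) = 9 947 766 mm⁴.

Iy ≈ 9.95 × 10⁶ mm⁴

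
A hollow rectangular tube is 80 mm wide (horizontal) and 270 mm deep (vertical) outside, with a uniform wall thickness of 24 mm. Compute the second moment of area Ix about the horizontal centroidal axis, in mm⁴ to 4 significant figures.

Split into non-overlapping primitives; take the origin at the lower-left of the bounding box.
Outer rectangle: 80 × 270, A = 21 600 mm², y = 135 mm, Ī = 131 220 000 mm⁴.
Inner void (subtracted): 32 × 222, A = 7 104 mm², y = 135 mm, Ī = 29 176 128 mm⁴.
By symmetry the centroid is at mid-height, ȳ = 135 mm.
All pieces are centred on the horizontal centroidal axis, so I = ΣĪ (holes subtracted) = 102 043 872 mm⁴.

Ix ≈ 1.020 × 10⁸ mm⁴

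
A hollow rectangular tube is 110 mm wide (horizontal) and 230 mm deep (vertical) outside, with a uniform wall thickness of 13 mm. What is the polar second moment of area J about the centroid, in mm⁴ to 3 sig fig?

J ≈ 6.75 × 10⁷ mm⁴

Decompose the section into non-overlapping parts with the origin at the bottom-left of its bounding rectangle.
Outer rectangle: 110 × 230, A = 25 300 mm², y = 115 mm, Ī = 111 530 833 mm⁴.
Inner void (subtracted): 84 × 204, A = 17 136 mm², y = 115 mm, Ī = 59 427 648 mm⁴.
By symmetry the centroid is at mid-height, ȳ = 115 mm.
All pieces are centred on the centroidal x-axis, so I = ΣĪ (holes subtracted) = 52 103 185 mm⁴.
Repeating about the centroidal y-axis gives I_y = 15 434 865 mm⁴.
Polar second moment: J = I_x + I_y = 67 538 051 mm⁴.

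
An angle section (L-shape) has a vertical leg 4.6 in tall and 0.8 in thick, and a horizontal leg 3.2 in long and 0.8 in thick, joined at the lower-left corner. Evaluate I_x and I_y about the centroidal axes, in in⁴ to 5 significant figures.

I_x ≈ 11.146 in⁴, I_y ≈ 4.3479 in⁴

Split into non-overlapping primitives; take the origin at the lower-left of the bounding box.
Vertical leg: 0.8 × 4.6, A = 3.68 in², y = 2.3 in, Ī = 6.489067 in⁴.
Horizontal leg (remainder): 2.4 × 0.8, A = 1.92 in², y = 0.4 in, Ī = 0.1024 in⁴.
Centroid: ȳ = ΣA·y / ΣA = 1.648571 in.
Transfer each piece to the centroidal x-axis using Ī + A·d² with d = y − 1.648571:
  vertical leg: d = 0.6514286 in → contributes +8.050708 in⁴
  horizontal leg (remainder): d = -1.248571 in → contributes +3.095547 in⁴
Total I = 11.14626 in⁴.
For the y-axis: x̄ = 0.9485714 in.
Repeating about the centroidal y-axis gives I_y = 4.347855 in⁴.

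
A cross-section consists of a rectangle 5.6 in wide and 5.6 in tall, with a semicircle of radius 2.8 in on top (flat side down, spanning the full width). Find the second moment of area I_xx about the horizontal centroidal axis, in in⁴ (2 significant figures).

Split into non-overlapping primitives; take the origin at the lower-left of the bounding box.
Rectangular body: 5.6 × 5.6, A = 31.36 in², y = 2.8 in, Ī = 81.95 in⁴.
Semicircular cap: semicircle r = 2.8, A = 12.32 in², y = 6.788 in, Ī = 6.746 in⁴.
Centroid: ȳ = ΣA·y / ΣA = 3.925 in.
Transfer each piece to the horizontal centroidal axis using Ī + A·d² with d = y − 3.925:
  rectangular body: d = -1.125 in → contributes +121.6 in⁴
  semicircular cap: d = 2.864 in → contributes +107.7 in⁴
Total I = 229.4 in⁴.

I_xx ≈ 230 in⁴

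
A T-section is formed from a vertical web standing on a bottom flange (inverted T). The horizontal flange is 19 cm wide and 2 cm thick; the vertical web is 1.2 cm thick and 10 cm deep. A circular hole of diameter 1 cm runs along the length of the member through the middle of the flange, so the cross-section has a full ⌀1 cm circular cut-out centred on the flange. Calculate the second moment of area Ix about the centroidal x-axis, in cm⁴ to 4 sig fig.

Decompose the section into non-overlapping parts with the origin at the bottom-left of its bounding rectangle.
Flange: 19 × 2, A = 38 cm², y = 1 cm, Ī = 12.6667 cm⁴.
Web: 1.2 × 10, A = 12 cm², y = 7 cm, Ī = 100 cm⁴.
Hole (subtracted): ⌀1, A = 0.785398 cm², y = 1 cm, Ī = 0.0490874 cm⁴.
Centroid: ȳ = ΣA·y / ΣA = 2.46298 cm.
Transfer each piece to the centroidal x-axis using Ī + A·d² with d = y − 2.46298:
  flange: d = -1.46298 cm → contributes +93.9985 cm⁴
  web: d = 4.53702 cm → contributes +347.015 cm⁴
  hole: d = -1.46298 cm → contributes −1.73008 cm⁴
Total I = 439.283 cm⁴.

Ix ≈ 439.3 cm⁴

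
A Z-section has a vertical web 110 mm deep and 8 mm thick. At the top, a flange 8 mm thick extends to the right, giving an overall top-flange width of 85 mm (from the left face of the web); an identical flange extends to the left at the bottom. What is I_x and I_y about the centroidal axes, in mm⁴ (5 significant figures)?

Treat the section as a set of non-overlapping primitives; coordinates are from the bounding-box lower-left.
Web: 8 × 110, A = 880 mm², y = 55 mm, Ī = 887333.3 mm⁴.
Top flange (beyond web): 77 × 8, A = 616 mm², y = 106 mm, Ī = 3285.333 mm⁴.
Bottom flange (beyond web): 77 × 8, A = 616 mm², y = 4 mm, Ī = 3285.333 mm⁴.
Centroid: ȳ = ΣA·y / ΣA = 55 mm.
Transfer each piece to the centroidal x-axis using Ī + A·d² with d = y − 55:
  web: d = 0 mm → contributes +887333.3 mm⁴
  top flange (beyond web): d = 51 mm → contributes +1 605 501 mm⁴
  bottom flange (beyond web): d = -51 mm → contributes +1 605 501 mm⁴
Total I = 4 098 336 mm⁴.
For the y-axis: x̄ = 81 mm.
Repeating about the centroidal y-axis gives I_y = 2 838 704 mm⁴.

I_x ≈ 4.0983 × 10⁶ mm⁴, I_y ≈ 2.8387 × 10⁶ mm⁴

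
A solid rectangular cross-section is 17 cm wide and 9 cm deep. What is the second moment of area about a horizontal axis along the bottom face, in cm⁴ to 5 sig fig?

The section: 17 × 9, A = 153 cm², y = 4.5 cm, Ī = 1032.75 cm⁴.
Transfer it to the base of the section using Ī + A·d² with d = y − 0:
  the section: d = 4.5 cm → contributes +4 131 cm⁴
Total I = 4 131 cm⁴.

I_base ≈ 4131.0 cm⁴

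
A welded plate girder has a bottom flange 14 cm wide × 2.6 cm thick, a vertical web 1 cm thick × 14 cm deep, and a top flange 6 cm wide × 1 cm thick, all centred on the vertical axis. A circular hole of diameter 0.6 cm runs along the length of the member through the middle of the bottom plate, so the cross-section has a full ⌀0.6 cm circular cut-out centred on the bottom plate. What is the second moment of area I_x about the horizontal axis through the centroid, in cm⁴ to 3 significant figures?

I_x ≈ 1920 cm⁴

Treat the section as a set of non-overlapping primitives; coordinates are from the bounding-box lower-left.
Bottom plate: 14 × 2.6, A = 36.4 cm², y = 1.3 cm, Ī = 20.505 cm⁴.
Web plate: 1 × 14, A = 14 cm², y = 9.6 cm, Ī = 228.67 cm⁴.
Top plate: 6 × 1, A = 6 cm², y = 17.1 cm, Ī = 0.5 cm⁴.
Hole (subtracted): ⌀0.6, A = 0.28274 cm², y = 1.3 cm, Ī = 0.0063617 cm⁴.
Centroid: ȳ = ΣA·y / ΣA = 5.06 cm.
Transfer each piece to the horizontal axis through the centroid using Ī + A·d² with d = y − 5.06:
  bottom plate: d = -3.76 cm → contributes +535.11 cm⁴
  web plate: d = 4.54 cm → contributes +517.23 cm⁴
  top plate: d = 12.04 cm → contributes +870.27 cm⁴
  hole: d = -3.76 cm → contributes −4.0036 cm⁴
Total I = 1918.6 cm⁴.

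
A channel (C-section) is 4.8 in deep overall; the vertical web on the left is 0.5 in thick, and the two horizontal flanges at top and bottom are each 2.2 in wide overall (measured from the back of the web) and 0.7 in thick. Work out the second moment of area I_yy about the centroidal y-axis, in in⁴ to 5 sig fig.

Split into non-overlapping primitives; take the origin at the lower-left of the bounding box.
Web: 0.5 × 4.8, A = 2.4 in², x = 0.25 in, Ī = 0.05 in⁴.
Top flange (beyond web): 1.7 × 0.7, A = 1.19 in², x = 1.35 in, Ī = 0.2865917 in⁴.
Bottom flange (beyond web): 1.7 × 0.7, A = 1.19 in², x = 1.35 in, Ī = 0.2865917 in⁴.
Centroid: x̄ = ΣA·x / ΣA = 0.7976987 in.
Transfer each piece to the centroidal y-axis using Ī + A·d² with d = x − 0.7976987:
  web: d = -0.5476987 in → contributes +0.7699374 in⁴
  top flange (beyond web): d = 0.5523013 in → contributes +0.6495853 in⁴
  bottom flange (beyond web): d = 0.5523013 in → contributes +0.6495853 in⁴
Total I = 2.069108 in⁴.

I_yy ≈ 2.0691 in⁴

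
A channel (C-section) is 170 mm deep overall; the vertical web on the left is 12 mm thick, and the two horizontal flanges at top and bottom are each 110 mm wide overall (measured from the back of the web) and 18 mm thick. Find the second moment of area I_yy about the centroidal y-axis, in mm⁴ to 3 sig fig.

I_yy ≈ 6.76 × 10⁶ mm⁴

Decompose the section into non-overlapping parts with the origin at the bottom-left of its bounding rectangle.
Web: 12 × 170, A = 2 040 mm², x = 6 mm, Ī = 24 480 mm⁴.
Top flange (beyond web): 98 × 18, A = 1 764 mm², x = 61 mm, Ī = 1 411 788 mm⁴.
Bottom flange (beyond web): 98 × 18, A = 1 764 mm², x = 61 mm, Ī = 1 411 788 mm⁴.
Centroid: x̄ = ΣA·x / ΣA = 40.849 mm.
Transfer each piece to the centroidal y-axis using Ī + A·d² with d = x − 40.849:
  web: d = -34.849 mm → contributes +2 501 983 mm⁴
  top flange (beyond web): d = 20.151 mm → contributes +2 128 073 mm⁴
  bottom flange (beyond web): d = 20.151 mm → contributes +2 128 073 mm⁴
Total I = 6 758 129 mm⁴.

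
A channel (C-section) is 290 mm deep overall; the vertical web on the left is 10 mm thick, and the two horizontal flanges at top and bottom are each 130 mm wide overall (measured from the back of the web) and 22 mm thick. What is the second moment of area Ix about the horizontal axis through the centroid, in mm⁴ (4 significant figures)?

Treat the section as a set of non-overlapping primitives; coordinates are from the bounding-box lower-left.
Web: 10 × 290, A = 2 900 mm², y = 145 mm, Ī = 20 324 167 mm⁴.
Top flange (beyond web): 120 × 22, A = 2 640 mm², y = 279 mm, Ī = 106 480 mm⁴.
Bottom flange (beyond web): 120 × 22, A = 2 640 mm², y = 11 mm, Ī = 106 480 mm⁴.
By symmetry the centroid is at mid-height, ȳ = 145 mm.
Transfer each piece to the horizontal axis through the centroid using Ī + A·d² with d = y − 145:
  web: d = 0 mm → contributes +20 324 167 mm⁴
  top flange (beyond web): d = 134 mm → contributes +47 510 320 mm⁴
  bottom flange (beyond web): d = -134 mm → contributes +47 510 320 mm⁴
Total I = 115 344 807 mm⁴.

Ix ≈ 1.153 × 10⁸ mm⁴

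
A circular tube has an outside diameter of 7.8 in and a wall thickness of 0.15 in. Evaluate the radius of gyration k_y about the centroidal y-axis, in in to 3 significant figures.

Break the section into simple shapes (no overlaps), measuring from the bottom-left corner of the bounding box.
Outer circle: ⌀7.8, A = 47.784 in², x = 3.9 in, Ī = 181.7 in⁴.
Bore (subtracted): ⌀7.5, A = 44.179 in², x = 3.9 in, Ī = 155.32 in⁴.
By symmetry the centroid is at mid-width, x̄ = 3.9 in.
All pieces are centred on the centroidal y-axis, so I = ΣĪ (holes subtracted) = 26.382 in⁴.
Radius of gyration: k = √(I/A) = √(26.382 / 3.605) = 2.7052 in.

k_y ≈ 2.71 in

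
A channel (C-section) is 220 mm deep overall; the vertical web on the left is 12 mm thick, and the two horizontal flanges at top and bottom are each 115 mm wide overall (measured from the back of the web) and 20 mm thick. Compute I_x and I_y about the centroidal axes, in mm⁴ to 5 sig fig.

Split into non-overlapping primitives; take the origin at the lower-left of the bounding box.
Web: 12 × 220, A = 2 640 mm², y = 110 mm, Ī = 10 648 000 mm⁴.
Top flange (beyond web): 103 × 20, A = 2 060 mm², y = 210 mm, Ī = 68666.67 mm⁴.
Bottom flange (beyond web): 103 × 20, A = 2 060 mm², y = 10 mm, Ī = 68666.67 mm⁴.
By symmetry the centroid is at mid-height, ȳ = 110 mm.
Transfer each piece to the centroidal x-axis using Ī + A·d² with d = y − 110:
  web: d = 0 mm → contributes +10 648 000 mm⁴
  top flange (beyond web): d = 100 mm → contributes +20 668 667 mm⁴
  bottom flange (beyond web): d = -100 mm → contributes +20 668 667 mm⁴
Total I = 51 985 333 mm⁴.
For the y-axis: x̄ = 41.04438 mm.
Repeating about the centroidal y-axis gives I_y = 8 993 840 mm⁴.

I_x ≈ 5.1985 × 10⁷ mm⁴, I_y ≈ 8.9938 × 10⁶ mm⁴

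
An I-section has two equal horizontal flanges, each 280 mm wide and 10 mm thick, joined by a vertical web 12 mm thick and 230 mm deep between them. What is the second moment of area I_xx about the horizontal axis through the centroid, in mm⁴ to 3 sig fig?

Break the section into simple shapes (no overlaps), measuring from the bottom-left corner of the bounding box.
Bottom flange: 280 × 10, A = 2 800 mm², y = 5 mm, Ī = 23 333 mm⁴.
Web: 12 × 230, A = 2 760 mm², y = 125 mm, Ī = 12 167 000 mm⁴.
Top flange: 280 × 10, A = 2 800 mm², y = 245 mm, Ī = 23 333 mm⁴.
By symmetry the centroid is at mid-height, ȳ = 125 mm.
Transfer each piece to the horizontal axis through the centroid using Ī + A·d² with d = y − 125:
  bottom flange: d = -120 mm → contributes +40 343 333 mm⁴
  web: d = 0 mm → contributes +12 167 000 mm⁴
  top flange: d = 120 mm → contributes +40 343 333 mm⁴
Total I = 92 853 667 mm⁴.

I_xx ≈ 9.29 × 10⁷ mm⁴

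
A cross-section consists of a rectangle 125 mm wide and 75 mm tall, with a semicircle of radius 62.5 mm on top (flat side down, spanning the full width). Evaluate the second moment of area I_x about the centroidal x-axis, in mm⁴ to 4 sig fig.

Decompose the section into non-overlapping parts with the origin at the bottom-left of its bounding rectangle.
Rectangular body: 125 × 75, A = 9 375 mm², y = 37.5 mm, Ī = 4 394 531 mm⁴.
Semicircular cap: semicircle r = 62.5, A = 6135.92 mm², y = 101.526 mm, Ī = 1 674 758 mm⁴.
Centroid: ȳ = ΣA·y / ΣA = 62.8278 mm.
Transfer each piece to the centroidal x-axis using Ī + A·d² with d = y − 62.8278:
  rectangular body: d = -25.3278 mm → contributes +10 408 569 mm⁴
  semicircular cap: d = 38.698 mm → contributes +10 863 531 mm⁴
Total I = 21 272 100 mm⁴.

I_x ≈ 2.127 × 10⁷ mm⁴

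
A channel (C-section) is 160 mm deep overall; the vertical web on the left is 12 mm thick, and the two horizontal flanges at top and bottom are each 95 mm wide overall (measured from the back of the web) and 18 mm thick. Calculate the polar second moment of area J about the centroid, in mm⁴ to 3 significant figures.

Split into non-overlapping primitives; take the origin at the lower-left of the bounding box.
Web: 12 × 160, A = 1 920 mm², y = 80 mm, Ī = 4 096 000 mm⁴.
Top flange (beyond web): 83 × 18, A = 1 494 mm², y = 151 mm, Ī = 40 338 mm⁴.
Bottom flange (beyond web): 83 × 18, A = 1 494 mm², y = 9 mm, Ī = 40 338 mm⁴.
By symmetry the centroid is at mid-height, ȳ = 80 mm.
Transfer each piece to the centroidal x-axis using Ī + A·d² with d = y − 80:
  web: d = 0 mm → contributes +4 096 000 mm⁴
  top flange (beyond web): d = 71 mm → contributes +7 571 592 mm⁴
  bottom flange (beyond web): d = -71 mm → contributes +7 571 592 mm⁴
Total I = 19 239 184 mm⁴.
For the y-axis: x̄ = 34.918 mm.
Repeating about the centroidal y-axis gives I_y = 4 375 731 mm⁴.
Polar second moment: J = I_x + I_y = 23 614 915 mm⁴.

J ≈ 2.36 × 10⁷ mm⁴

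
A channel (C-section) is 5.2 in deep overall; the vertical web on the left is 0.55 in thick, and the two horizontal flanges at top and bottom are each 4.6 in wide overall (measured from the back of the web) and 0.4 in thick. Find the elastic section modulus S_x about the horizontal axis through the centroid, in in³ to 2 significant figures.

Split into non-overlapping primitives; take the origin at the lower-left of the bounding box.
Web: 0.55 × 5.2, A = 2.86 in², y = 2.6 in, Ī = 6.445 in⁴.
Top flange (beyond web): 4.05 × 0.4, A = 1.62 in², y = 5 in, Ī = 0.0216 in⁴.
Bottom flange (beyond web): 4.05 × 0.4, A = 1.62 in², y = 0.2 in, Ī = 0.0216 in⁴.
By symmetry the centroid is at mid-height, ȳ = 2.6 in.
Transfer each piece to the horizontal axis through the centroid using Ī + A·d² with d = y − 2.6:
  web: d = 0 in → contributes +6.445 in⁴
  top flange (beyond web): d = 2.4 in → contributes +9.353 in⁴
  bottom flange (beyond web): d = -2.4 in → contributes +9.353 in⁴
Total I = 25.15 in⁴.
Extreme fibre distance c = 2.6 in; S = I/c = 9.673 in³.

S_x ≈ 9.7 in³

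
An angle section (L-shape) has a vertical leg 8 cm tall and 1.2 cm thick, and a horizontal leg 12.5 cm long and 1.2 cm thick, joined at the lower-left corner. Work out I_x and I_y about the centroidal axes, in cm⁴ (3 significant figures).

I_x ≈ 118 cm⁴, I_y ≈ 365 cm⁴

Treat the section as a set of non-overlapping primitives; coordinates are from the bounding-box lower-left.
Vertical leg: 1.2 × 8, A = 9.6 cm², y = 4 cm, Ī = 51.2 cm⁴.
Horizontal leg (remainder): 11.3 × 1.2, A = 13.56 cm², y = 0.6 cm, Ī = 1.6272 cm⁴.
Centroid: ȳ = ΣA·y / ΣA = 2.0093 cm.
Transfer each piece to the centroidal x-axis using Ī + A·d² with d = y − 2.0093:
  vertical leg: d = 1.9907 cm → contributes +89.243 cm⁴
  horizontal leg (remainder): d = -1.4093 cm → contributes +28.56 cm⁴
Total I = 117.8 cm⁴.
For the y-axis: x̄ = 4.2593 cm.
Repeating about the centroidal y-axis gives I_y = 365 cm⁴.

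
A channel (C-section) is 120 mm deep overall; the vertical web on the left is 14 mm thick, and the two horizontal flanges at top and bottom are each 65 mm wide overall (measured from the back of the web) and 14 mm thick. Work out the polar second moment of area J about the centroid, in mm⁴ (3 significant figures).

Treat the section as a set of non-overlapping primitives; coordinates are from the bounding-box lower-left.
Web: 14 × 120, A = 1 680 mm², y = 60 mm, Ī = 2 016 000 mm⁴.
Top flange (beyond web): 51 × 14, A = 714 mm², y = 113 mm, Ī = 11 662 mm⁴.
Bottom flange (beyond web): 51 × 14, A = 714 mm², y = 7 mm, Ī = 11 662 mm⁴.
By symmetry the centroid is at mid-height, ȳ = 60 mm.
Transfer each piece to the centroidal x-axis using Ī + A·d² with d = y − 60:
  web: d = 0 mm → contributes +2 016 000 mm⁴
  top flange (beyond web): d = 53 mm → contributes +2 017 288 mm⁴
  bottom flange (beyond web): d = -53 mm → contributes +2 017 288 mm⁴
Total I = 6 050 576 mm⁴.
For the y-axis: x̄ = 21.932 mm.
Repeating about the centroidal y-axis gives I_y = 1 152 270 mm⁴.
Polar second moment: J = I_x + I_y = 7 202 846 mm⁴.

J ≈ 7.20 × 10⁶ mm⁴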